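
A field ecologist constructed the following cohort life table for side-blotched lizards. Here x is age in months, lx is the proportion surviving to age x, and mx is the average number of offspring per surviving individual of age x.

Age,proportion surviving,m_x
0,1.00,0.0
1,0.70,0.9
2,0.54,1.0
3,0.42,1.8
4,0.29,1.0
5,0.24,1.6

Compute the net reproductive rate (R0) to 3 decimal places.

2.600

lx·mx by age: 0, 0.63, 0.54, 0.756, 0.29, 0.384
R0 = Σ lx·mx = 2.6 → 2.600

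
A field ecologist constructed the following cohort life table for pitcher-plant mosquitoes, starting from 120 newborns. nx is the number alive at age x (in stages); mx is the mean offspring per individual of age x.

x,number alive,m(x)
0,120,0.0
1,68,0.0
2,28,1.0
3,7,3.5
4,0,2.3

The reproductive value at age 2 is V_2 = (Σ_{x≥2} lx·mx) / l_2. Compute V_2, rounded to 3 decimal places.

lx = nx/n0 = nx/120: 1, 0.56667…, 0.23333…, 0.05833…, 0
lx·mx for x ≥ 2: 0.233333…, 0.204167…, 0 → sum = 0.4375…
V_2 = 0.4375… / l_2 = 0.4375… / 0.233333… = 1.875… → 1.875

1.875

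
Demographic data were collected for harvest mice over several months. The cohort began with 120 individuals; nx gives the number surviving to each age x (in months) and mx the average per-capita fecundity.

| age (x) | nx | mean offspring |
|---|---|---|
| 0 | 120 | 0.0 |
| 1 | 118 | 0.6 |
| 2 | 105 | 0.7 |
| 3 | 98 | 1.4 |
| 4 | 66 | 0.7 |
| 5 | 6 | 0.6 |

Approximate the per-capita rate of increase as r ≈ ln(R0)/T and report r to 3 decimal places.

lx = nx/n0 = nx/120: 1, 0.98333…, 0.875, 0.81667…, 0.55, 0.05
R0 = Σ lx·mx = 0 + 0.59… + 0.6125 + 1.14333… + 0.385 + 0.03 = 2.760833…
Σ x·lx·mx = 6.935…; T = 6.935…/2.760833… = 2.51192…
r ≈ ln(R0)/T = ln(2.760833…)/2.51192… = 0.40428… → 0.404

0.404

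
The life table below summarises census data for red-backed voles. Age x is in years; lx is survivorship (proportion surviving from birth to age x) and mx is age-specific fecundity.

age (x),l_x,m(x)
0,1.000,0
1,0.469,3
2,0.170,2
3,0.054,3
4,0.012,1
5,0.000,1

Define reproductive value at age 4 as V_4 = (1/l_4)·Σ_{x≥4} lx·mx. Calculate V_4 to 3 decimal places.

1.000

lx·mx for x ≥ 4: 0.012, 0 → sum = 0.012
V_4 = 0.012 / l_4 = 0.012 / 0.012 = 1 → 1.000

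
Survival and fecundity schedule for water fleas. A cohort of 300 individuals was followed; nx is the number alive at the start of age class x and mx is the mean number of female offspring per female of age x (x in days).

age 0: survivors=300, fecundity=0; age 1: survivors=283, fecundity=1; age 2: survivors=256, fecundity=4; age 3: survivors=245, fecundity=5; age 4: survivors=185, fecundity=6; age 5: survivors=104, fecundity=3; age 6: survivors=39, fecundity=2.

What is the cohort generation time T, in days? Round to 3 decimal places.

lx = nx/n0 = nx/300: 1, 0.94333…, 0.85333…, 0.81667…, 0.61667…, 0.34667…, 0.13
lx·mx: 0, 0.943333…, 3.413333…, 4.083333…, 3.7…, 1.04…, 0.26 → R0 = 13.44…
x·lx·mx: 0, 0.943333…, 6.826667…, 12.25…, 14.8…, 5.2…, 1.56 → Σ = 41.58…
T = 41.58… / 13.44… = 3.09375 → 3.094

3.094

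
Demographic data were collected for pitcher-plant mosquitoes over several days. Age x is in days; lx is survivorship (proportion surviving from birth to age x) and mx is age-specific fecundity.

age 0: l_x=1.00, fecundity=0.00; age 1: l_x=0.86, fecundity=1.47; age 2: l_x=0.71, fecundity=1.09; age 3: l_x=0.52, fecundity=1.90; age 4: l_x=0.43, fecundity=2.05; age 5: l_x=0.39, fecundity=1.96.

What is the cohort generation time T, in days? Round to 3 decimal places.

lx·mx: 0, 1.2642, 0.7739, 0.988, 0.8815, 0.7644 → R0 = 4.672
x·lx·mx: 0, 1.2642, 1.5478, 2.964, 3.526, 3.822 → Σ = 13.124
T = 13.124 / 4.672 = 2.809075… → 2.809

2.809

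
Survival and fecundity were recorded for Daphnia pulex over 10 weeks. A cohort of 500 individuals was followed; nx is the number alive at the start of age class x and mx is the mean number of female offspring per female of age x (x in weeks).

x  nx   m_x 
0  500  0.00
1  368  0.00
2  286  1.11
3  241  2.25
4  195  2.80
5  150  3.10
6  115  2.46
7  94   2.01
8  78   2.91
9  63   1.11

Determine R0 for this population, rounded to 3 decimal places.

lx = nx/n0 = nx/500: 1, 0.736, 0.572, 0.482, 0.39, 0.3, 0.23, 0.188, 0.156, 0.126
lx·mx by age: 0, 0, 0.63492, 1.0845, 1.092, 0.93, 0.5658, 0.37788, 0.45396, 0.13986
R0 = Σ lx·mx = 5.27892 → 5.279

5.279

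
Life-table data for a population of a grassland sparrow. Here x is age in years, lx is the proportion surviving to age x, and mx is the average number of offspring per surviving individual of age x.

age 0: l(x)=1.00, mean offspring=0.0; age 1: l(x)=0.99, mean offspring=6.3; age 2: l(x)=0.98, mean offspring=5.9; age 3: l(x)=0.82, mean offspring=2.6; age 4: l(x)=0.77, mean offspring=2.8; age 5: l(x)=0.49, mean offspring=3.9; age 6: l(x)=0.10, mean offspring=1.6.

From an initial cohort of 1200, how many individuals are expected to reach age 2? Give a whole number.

1176

Expected survivors = N0 · l_2 = 1200 × 0.98 = 1176 → 1176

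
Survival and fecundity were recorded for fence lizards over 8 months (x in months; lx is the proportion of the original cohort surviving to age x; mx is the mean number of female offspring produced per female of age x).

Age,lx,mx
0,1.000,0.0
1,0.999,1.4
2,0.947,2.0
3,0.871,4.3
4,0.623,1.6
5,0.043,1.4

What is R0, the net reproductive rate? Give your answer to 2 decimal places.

lx·mx by age: 0, 1.3986, 1.894, 3.7453, 0.9968, 0.0602
R0 = Σ lx·mx = 8.0949 → 8.09

8.09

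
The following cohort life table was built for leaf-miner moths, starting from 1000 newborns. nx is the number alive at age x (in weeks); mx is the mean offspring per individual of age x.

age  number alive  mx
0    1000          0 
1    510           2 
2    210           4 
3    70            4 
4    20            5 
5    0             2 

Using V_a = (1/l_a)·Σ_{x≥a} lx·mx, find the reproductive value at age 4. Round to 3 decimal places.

5.000

lx = nx/n0 = nx/1000: 1, 0.51, 0.21, 0.07, 0.02, 0
lx·mx for x ≥ 4: 0.1, 0 → sum = 0.1
V_4 = 0.1 / l_4 = 0.1 / 0.02 = 5 → 5.000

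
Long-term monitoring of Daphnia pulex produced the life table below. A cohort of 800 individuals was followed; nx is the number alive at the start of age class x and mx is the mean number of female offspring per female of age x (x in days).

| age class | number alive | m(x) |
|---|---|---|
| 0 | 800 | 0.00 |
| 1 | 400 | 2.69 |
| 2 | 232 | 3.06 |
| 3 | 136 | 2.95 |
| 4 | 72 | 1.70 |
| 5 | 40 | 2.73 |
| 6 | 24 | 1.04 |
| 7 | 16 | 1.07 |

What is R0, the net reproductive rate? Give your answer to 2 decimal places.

lx = nx/n0 = nx/800: 1, 0.5, 0.29, 0.17, 0.09, 0.05, 0.03, 0.02
lx·mx by age: 0, 1.345, 0.8874, 0.5015, 0.153, 0.1365, 0.0312, 0.0214
R0 = Σ lx·mx = 3.076 → 3.08

3.08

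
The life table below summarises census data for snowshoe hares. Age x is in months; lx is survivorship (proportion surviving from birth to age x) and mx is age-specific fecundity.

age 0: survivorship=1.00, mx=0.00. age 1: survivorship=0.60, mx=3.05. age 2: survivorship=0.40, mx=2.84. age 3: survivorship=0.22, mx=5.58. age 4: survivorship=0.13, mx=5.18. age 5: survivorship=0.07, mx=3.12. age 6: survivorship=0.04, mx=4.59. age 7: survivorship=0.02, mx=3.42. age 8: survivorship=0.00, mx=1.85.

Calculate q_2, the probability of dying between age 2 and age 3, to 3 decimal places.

q_2 = (l_2 − l_3) / l_2 = (0.4 − 0.22) / 0.4
     = 0.18 / 0.4 = 0.45 → 0.450

0.450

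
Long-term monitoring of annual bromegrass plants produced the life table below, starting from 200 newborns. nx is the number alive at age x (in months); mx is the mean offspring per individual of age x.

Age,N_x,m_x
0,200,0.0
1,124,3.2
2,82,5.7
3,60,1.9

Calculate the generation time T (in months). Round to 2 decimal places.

1.71

lx = nx/n0 = nx/200: 1, 0.62, 0.41, 0.3
lx·mx: 0, 1.984, 2.337, 0.57 → R0 = 4.891
x·lx·mx: 0, 1.984, 4.674, 1.71 → Σ = 8.368
T = 8.368 / 4.891 = 1.710898… → 1.71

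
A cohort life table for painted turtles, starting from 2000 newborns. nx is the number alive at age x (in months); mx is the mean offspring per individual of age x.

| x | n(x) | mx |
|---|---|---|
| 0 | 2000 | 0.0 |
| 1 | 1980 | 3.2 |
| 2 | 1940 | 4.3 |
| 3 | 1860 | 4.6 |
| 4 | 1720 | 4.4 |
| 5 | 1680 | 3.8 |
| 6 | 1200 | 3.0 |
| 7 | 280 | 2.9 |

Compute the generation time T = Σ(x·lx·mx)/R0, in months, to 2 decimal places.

lx = nx/n0 = nx/2000: 1, 0.99, 0.97, 0.93, 0.86, 0.84, 0.6, 0.14
lx·mx: 0, 3.168, 4.171, 4.278, 3.784, 3.192, 1.8, 0.406 → R0 = 20.799
x·lx·mx: 0, 3.168, 8.342, 12.834, 15.136, 15.96, 10.8, 2.842 → Σ = 69.082
T = 69.082 / 20.799 = 3.32141… → 3.32

3.32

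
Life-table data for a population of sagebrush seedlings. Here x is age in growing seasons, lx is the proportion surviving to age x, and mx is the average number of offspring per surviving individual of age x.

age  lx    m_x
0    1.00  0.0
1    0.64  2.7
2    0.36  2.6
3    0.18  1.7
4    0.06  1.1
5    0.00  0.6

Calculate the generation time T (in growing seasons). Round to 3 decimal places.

lx·mx: 0, 1.728, 0.936, 0.306, 0.066, 0 → R0 = 3.036
x·lx·mx: 0, 1.728, 1.872, 0.918, 0.264, 0 → Σ = 4.782
T = 4.782 / 3.036 = 1.575099… → 1.575

1.575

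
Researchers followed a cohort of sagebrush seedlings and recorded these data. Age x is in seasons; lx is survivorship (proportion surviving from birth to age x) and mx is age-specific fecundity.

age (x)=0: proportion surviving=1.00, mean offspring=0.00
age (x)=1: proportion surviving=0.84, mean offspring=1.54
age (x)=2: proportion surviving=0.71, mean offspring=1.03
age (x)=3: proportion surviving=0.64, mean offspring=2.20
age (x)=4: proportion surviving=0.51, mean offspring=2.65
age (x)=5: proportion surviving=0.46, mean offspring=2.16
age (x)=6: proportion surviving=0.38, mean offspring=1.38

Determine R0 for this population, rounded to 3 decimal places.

6.302

lx·mx by age: 0, 1.2936, 0.7313, 1.408, 1.3515, 0.9936, 0.5244
R0 = Σ lx·mx = 6.3024 → 6.302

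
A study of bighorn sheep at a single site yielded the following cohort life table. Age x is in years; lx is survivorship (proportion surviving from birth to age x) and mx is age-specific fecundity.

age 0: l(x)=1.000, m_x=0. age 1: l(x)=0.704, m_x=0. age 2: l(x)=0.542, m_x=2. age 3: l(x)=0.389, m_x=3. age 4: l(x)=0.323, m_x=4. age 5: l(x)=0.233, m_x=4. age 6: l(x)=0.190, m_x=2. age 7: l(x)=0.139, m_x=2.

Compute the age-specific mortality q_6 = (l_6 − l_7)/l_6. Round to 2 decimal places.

q_6 = (l_6 − l_7) / l_6 = (0.19 − 0.139) / 0.19
     = 0.051 / 0.19 = 0.268421… → 0.27

0.27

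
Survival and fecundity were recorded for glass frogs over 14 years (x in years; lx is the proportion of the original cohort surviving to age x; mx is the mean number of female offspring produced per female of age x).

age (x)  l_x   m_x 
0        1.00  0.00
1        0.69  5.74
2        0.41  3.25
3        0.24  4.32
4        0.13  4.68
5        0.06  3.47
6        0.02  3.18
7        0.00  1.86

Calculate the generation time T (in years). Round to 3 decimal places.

1.885

lx·mx: 0, 3.9606, 1.3325, 1.0368, 0.6084, 0.2082, 0.0636, 0 → R0 = 7.2101
x·lx·mx: 0, 3.9606, 2.665, 3.1104, 2.4336, 1.041, 0.3816, 0 → Σ = 13.5922
T = 13.5922 / 7.2101 = 1.885161… → 1.885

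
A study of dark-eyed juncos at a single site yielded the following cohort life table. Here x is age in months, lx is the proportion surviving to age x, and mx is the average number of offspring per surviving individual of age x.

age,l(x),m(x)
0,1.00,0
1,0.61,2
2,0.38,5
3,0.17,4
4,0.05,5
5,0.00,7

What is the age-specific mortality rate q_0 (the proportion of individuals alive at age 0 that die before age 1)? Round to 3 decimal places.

q_0 = (l_0 − l_1) / l_0 = (1 − 0.61) / 1
     = 0.39 / 1 = 0.39 → 0.390

0.390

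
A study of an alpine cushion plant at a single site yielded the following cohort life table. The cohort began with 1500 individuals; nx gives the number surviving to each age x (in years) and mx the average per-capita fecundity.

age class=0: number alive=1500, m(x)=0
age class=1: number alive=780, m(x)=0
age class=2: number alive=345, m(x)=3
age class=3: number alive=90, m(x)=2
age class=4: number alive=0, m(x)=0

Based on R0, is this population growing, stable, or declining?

declining

lx = nx/n0 = nx/1500: 1, 0.52, 0.23, 0.06, 0
R0 = Σ lx·mx = 0 + 0 + 0.69 + 0.12 + 0 = 0.81
R0 < 1, so the population is declining.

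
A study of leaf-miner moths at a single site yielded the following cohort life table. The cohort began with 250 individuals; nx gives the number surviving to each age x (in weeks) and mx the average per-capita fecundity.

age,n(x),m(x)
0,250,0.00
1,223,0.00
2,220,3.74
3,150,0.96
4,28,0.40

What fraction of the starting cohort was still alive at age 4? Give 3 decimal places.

0.112

l_4 = n_4/n_0 = 28/250 = 0.112 → 0.112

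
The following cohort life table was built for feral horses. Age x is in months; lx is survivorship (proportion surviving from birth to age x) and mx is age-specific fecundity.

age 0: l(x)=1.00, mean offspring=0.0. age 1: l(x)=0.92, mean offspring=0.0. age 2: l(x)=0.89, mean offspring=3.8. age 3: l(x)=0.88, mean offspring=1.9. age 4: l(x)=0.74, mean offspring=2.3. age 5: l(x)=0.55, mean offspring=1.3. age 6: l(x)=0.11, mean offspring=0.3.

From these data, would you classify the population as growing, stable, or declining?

R0 = Σ lx·mx = 0 + 0 + 3.382 + 1.672 + 1.702 + 0.715 + 0.033 = 7.504
R0 > 1, so the population is growing.

growing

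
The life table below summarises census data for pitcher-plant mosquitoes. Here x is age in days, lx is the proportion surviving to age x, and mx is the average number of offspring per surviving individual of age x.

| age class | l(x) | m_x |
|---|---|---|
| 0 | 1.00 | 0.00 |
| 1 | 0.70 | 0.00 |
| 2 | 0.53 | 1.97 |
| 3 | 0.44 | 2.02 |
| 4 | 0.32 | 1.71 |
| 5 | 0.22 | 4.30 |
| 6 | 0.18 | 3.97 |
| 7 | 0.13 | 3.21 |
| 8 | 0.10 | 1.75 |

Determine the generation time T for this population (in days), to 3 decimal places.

lx·mx: 0, 0, 1.0441, 0.8888, 0.5472, 0.946, 0.7146, 0.4173, 0.175 → R0 = 4.733
x·lx·mx: 0, 0, 2.0882, 2.6664, 2.1888, 4.73, 4.2876, 2.9211, 1.4 → Σ = 20.2821
T = 20.2821 / 4.733 = 4.285252… → 4.285

4.285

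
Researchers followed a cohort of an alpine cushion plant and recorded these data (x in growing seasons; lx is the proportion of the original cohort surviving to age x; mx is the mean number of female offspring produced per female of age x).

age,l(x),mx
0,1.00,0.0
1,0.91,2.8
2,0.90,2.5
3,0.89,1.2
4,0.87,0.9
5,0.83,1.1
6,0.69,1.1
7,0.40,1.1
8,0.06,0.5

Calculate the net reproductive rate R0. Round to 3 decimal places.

lx·mx by age: 0, 2.548, 2.25, 1.068, 0.783, 0.913, 0.759, 0.44, 0.03
R0 = Σ lx·mx = 8.791 → 8.791

8.791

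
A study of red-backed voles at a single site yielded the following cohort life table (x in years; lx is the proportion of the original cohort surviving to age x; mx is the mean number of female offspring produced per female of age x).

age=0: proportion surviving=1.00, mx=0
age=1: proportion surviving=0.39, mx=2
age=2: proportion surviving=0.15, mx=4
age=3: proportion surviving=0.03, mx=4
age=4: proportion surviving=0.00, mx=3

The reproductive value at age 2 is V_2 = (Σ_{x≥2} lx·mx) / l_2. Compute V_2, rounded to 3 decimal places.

lx·mx for x ≥ 2: 0.6, 0.12, 0 → sum = 0.72
V_2 = 0.72 / l_2 = 0.72 / 0.15 = 4.8 → 4.800

4.800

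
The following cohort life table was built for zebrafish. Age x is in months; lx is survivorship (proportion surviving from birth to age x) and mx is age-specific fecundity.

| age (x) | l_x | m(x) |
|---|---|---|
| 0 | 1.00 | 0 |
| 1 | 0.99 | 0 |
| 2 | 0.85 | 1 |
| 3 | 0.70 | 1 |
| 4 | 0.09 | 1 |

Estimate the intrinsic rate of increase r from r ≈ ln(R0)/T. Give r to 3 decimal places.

0.195

R0 = Σ lx·mx = 0 + 0 + 0.85 + 0.7 + 0.09 = 1.64
Σ x·lx·mx = 4.16; T = 4.16/1.64 = 2.53659…
r ≈ ln(R0)/T = ln(1.64)/2.53659… = 0.19502… → 0.195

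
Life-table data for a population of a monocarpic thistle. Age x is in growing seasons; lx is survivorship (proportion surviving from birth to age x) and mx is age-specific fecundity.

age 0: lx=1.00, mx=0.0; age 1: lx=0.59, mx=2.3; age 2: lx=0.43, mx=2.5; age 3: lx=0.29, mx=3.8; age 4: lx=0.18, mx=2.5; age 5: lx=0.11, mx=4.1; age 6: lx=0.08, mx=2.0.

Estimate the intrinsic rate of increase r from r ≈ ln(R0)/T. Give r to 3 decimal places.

R0 = Σ lx·mx = 0 + 1.357 + 1.075 + 1.102 + 0.45 + 0.451 + 0.16 = 4.595
Σ x·lx·mx = 11.828; T = 11.828/4.595 = 2.5741…
r ≈ ln(R0)/T = ln(4.595)/2.5741… = 0.59243… → 0.592

0.592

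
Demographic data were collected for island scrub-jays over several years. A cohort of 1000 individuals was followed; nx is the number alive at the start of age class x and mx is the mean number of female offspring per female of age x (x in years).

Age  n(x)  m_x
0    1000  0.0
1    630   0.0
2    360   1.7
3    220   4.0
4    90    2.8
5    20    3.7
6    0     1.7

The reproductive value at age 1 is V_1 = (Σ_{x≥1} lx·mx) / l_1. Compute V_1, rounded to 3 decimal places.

2.886

lx = nx/n0 = nx/1000: 1, 0.63, 0.36, 0.22, 0.09, 0.02, 0
lx·mx for x ≥ 1: 0, 0.612, 0.88, 0.252, 0.074, 0 → sum = 1.818
V_1 = 1.818 / l_1 = 1.818 / 0.63 = 2.885714… → 2.886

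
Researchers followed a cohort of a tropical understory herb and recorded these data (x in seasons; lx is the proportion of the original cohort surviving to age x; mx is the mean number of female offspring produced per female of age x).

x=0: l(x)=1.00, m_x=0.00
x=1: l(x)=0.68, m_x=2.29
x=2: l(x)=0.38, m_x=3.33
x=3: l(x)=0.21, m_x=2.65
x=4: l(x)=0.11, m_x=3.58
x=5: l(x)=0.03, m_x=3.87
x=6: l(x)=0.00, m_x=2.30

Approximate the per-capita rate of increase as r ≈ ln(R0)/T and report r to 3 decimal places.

R0 = Σ lx·mx = 0 + 1.5572 + 1.2654 + 0.5565 + 0.3938 + 0.1161 + 0 = 3.889
Σ x·lx·mx = 7.9132; T = 7.9132/3.889 = 2.03476…
r ≈ ln(R0)/T = ln(3.889)/2.03476… = 0.66747… → 0.667

0.667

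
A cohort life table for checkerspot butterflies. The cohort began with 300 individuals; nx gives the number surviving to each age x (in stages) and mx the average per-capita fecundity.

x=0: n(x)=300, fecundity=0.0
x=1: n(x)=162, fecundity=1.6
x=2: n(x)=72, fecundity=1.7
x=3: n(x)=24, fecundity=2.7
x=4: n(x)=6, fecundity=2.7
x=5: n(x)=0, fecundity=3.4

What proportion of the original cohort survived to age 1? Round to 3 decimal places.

l_1 = n_1/n_0 = 162/300 = 0.54 → 0.540

0.540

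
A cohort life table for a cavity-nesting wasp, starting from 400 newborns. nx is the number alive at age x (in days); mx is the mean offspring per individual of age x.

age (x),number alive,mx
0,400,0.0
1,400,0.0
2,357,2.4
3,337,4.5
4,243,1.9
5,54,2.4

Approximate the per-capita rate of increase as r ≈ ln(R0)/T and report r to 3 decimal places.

0.678

lx = nx/n0 = nx/400: 1, 1, 0.8925, 0.8425, 0.6075, 0.135
R0 = Σ lx·mx = 0 + 0 + 2.142 + 3.79125 + 1.15425 + 0.324 = 7.4115
Σ x·lx·mx = 21.89475; T = 21.89475/7.4115 = 2.95416…
r ≈ ln(R0)/T = ln(7.4115)/2.95416… = 0.67804… → 0.678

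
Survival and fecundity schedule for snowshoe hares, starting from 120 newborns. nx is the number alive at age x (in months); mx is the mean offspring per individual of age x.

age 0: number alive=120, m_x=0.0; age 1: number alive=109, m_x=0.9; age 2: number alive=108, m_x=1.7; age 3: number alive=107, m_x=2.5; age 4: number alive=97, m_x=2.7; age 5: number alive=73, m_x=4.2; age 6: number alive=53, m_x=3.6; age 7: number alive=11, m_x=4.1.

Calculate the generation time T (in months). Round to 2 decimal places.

lx = nx/n0 = nx/120: 1, 0.90833…, 0.9, 0.89167…, 0.80833…, 0.60833…, 0.44167…, 0.09167…
lx·mx: 0, 0.8175…, 1.53, 2.229167…, 2.1825…, 2.555…, 1.59…, 0.375833… → R0 = 11.28…
x·lx·mx: 0, 0.8175…, 3.06, 6.6875…, 8.73…, 12.775…, 9.54…, 2.630833… → Σ = 44.240833…
T = 44.240833… / 11.28… = 3.92206… → 3.92

3.92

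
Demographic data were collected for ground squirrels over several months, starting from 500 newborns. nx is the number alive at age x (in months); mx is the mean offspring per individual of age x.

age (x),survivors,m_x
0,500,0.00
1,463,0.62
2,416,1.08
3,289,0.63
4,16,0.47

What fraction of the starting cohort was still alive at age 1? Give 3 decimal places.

l_1 = n_1/n_0 = 463/500 = 0.926 → 0.926

0.926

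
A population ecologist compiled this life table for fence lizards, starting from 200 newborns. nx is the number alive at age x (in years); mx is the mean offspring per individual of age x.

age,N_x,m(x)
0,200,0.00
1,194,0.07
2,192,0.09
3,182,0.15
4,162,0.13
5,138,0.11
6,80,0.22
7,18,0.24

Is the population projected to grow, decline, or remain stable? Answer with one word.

declining

lx = nx/n0 = nx/200: 1, 0.97, 0.96, 0.91, 0.81, 0.69, 0.4, 0.09
R0 = Σ lx·mx = 0 + 0.0679 + 0.0864 + 0.1365 + 0.1053 + 0.0759 + 0.088 + 0.0216 = 0.5816
R0 < 1, so the population is declining.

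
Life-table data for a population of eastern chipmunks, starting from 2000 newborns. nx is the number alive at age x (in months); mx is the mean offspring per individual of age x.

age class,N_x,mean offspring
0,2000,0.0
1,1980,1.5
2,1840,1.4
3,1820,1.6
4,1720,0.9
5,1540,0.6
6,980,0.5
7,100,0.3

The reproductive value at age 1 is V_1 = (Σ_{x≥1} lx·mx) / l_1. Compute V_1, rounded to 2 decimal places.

lx = nx/n0 = nx/2000: 1, 0.99, 0.92, 0.91, 0.86, 0.77, 0.49, 0.05
lx·mx for x ≥ 1: 1.485, 1.288, 1.456, 0.774, 0.462, 0.245, 0.015 → sum = 5.725
V_1 = 5.725 / l_1 = 5.725 / 0.99 = 5.782828… → 5.78

5.78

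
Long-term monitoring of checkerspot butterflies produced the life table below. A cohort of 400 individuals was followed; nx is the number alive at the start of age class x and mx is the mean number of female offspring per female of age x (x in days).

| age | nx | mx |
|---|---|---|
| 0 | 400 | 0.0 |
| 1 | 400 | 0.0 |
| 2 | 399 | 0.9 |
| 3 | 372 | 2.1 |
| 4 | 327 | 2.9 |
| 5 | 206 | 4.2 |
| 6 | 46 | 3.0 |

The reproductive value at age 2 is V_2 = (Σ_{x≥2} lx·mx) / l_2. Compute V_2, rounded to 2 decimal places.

lx = nx/n0 = nx/400: 1, 1, 0.9975, 0.93, 0.8175, 0.515, 0.115
lx·mx for x ≥ 2: 0.89775, 1.953, 2.37075, 2.163, 0.345 → sum = 7.7295
V_2 = 7.7295 / l_2 = 7.7295 / 0.9975 = 7.748872… → 7.75

7.75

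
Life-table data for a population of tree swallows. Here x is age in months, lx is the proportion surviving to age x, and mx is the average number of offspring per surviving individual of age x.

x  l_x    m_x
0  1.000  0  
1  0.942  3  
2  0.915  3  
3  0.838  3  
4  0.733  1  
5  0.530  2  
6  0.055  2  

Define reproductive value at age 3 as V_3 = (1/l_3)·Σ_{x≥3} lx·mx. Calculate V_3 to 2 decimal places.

lx·mx for x ≥ 3: 2.514, 0.733, 1.06, 0.11 → sum = 4.417
V_3 = 4.417 / l_3 = 4.417 / 0.838 = 5.270883… → 5.27

5.27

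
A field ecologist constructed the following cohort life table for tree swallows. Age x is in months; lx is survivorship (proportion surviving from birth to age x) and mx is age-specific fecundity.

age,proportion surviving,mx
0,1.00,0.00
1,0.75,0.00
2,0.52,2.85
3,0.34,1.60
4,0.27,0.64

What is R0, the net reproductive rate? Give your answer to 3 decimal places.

lx·mx by age: 0, 0, 1.482, 0.544, 0.1728
R0 = Σ lx·mx = 2.1988 → 2.199

2.199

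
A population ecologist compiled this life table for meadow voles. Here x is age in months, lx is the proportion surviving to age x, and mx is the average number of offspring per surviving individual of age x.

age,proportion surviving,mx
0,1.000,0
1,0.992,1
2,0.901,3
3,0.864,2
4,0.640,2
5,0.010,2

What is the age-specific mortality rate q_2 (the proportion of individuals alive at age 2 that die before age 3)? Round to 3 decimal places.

q_2 = (l_2 − l_3) / l_2 = (0.901 − 0.864) / 0.901
     = 0.037 / 0.901 = 0.041065… → 0.041

0.041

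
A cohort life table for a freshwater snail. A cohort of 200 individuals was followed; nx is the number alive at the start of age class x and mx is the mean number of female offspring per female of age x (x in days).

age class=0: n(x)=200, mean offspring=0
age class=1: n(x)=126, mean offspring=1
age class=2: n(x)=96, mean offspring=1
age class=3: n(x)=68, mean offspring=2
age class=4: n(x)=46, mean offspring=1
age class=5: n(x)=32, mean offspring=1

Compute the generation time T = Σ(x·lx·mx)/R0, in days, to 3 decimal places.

2.454

lx = nx/n0 = nx/200: 1, 0.63, 0.48, 0.34, 0.23, 0.16
lx·mx: 0, 0.63, 0.48, 0.68, 0.23, 0.16 → R0 = 2.18
x·lx·mx: 0, 0.63, 0.96, 2.04, 0.92, 0.8 → Σ = 5.35
T = 5.35 / 2.18 = 2.454128… → 2.454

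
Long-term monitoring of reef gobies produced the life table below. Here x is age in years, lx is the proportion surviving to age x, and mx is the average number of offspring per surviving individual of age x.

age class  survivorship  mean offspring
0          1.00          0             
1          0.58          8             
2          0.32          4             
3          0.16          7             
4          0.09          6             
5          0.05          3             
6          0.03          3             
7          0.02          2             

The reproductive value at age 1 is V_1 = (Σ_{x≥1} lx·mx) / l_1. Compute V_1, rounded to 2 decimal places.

lx·mx for x ≥ 1: 4.64, 1.28, 1.12, 0.54, 0.15, 0.09, 0.04 → sum = 7.86
V_1 = 7.86 / l_1 = 7.86 / 0.58 = 13.551724… → 13.55

13.55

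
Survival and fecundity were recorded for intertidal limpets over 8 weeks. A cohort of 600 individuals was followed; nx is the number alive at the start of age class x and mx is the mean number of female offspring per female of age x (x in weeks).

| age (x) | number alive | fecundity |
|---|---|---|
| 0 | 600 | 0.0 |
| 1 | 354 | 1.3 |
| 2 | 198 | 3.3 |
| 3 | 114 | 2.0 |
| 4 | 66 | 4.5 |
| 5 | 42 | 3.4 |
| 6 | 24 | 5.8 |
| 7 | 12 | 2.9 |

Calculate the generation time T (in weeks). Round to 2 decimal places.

lx = nx/n0 = nx/600: 1, 0.59, 0.33, 0.19, 0.11, 0.07, 0.04, 0.02
lx·mx: 0, 0.767, 1.089, 0.38, 0.495, 0.238, 0.232, 0.058 → R0 = 3.259
x·lx·mx: 0, 0.767, 2.178, 1.14, 1.98, 1.19, 1.392, 0.406 → Σ = 9.053
T = 9.053 / 3.259 = 2.777846… → 2.78

2.78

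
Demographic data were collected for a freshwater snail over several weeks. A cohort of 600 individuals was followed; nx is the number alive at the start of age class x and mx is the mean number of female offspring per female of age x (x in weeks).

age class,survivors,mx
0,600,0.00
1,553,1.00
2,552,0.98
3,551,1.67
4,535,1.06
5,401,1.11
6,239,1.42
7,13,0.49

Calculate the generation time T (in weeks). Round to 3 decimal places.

lx = nx/n0 = nx/600: 1, 0.92167…, 0.92, 0.91833…, 0.89167…, 0.66833…, 0.39833…, 0.02167…
lx·mx: 0, 0.921667…, 0.9016, 1.533617…, 0.945167…, 0.74185…, 0.565633…, 0.010617… → R0 = 5.62015…
x·lx·mx: 0, 0.921667…, 1.8032, 4.60085…, 3.780667…, 3.70925…, 3.3938…, 0.074317… → Σ = 18.28375…
T = 18.28375… / 5.62015… = 3.253249… → 3.253

3.253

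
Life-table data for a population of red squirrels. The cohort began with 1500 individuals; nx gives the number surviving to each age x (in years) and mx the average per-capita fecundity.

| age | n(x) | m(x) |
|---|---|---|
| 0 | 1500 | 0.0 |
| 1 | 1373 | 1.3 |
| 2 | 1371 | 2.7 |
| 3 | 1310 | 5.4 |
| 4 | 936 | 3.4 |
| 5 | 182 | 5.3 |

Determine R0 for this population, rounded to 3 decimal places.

11.138

lx = nx/n0 = nx/1500: 1, 0.91533…, 0.914, 0.87333…, 0.624, 0.12133…
lx·mx by age: 0, 1.189933…, 2.4678, 4.716…, 2.1216, 0.643067…
R0 = Σ lx·mx = 11.1384… → 11.138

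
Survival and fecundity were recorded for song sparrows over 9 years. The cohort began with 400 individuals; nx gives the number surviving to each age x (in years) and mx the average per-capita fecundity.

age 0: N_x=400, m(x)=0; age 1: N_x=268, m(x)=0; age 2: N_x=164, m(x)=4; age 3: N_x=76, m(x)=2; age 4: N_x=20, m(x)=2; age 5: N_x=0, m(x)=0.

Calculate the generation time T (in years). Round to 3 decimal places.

2.274

lx = nx/n0 = nx/400: 1, 0.67, 0.41, 0.19, 0.05, 0
lx·mx: 0, 0, 1.64, 0.38, 0.1, 0 → R0 = 2.12
x·lx·mx: 0, 0, 3.28, 1.14, 0.4, 0 → Σ = 4.82
T = 4.82 / 2.12 = 2.273585… → 2.274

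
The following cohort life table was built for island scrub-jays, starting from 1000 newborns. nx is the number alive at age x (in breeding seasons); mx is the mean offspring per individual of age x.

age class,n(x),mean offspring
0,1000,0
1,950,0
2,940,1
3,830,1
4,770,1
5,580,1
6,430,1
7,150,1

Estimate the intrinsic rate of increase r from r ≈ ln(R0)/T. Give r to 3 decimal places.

lx = nx/n0 = nx/1000: 1, 0.95, 0.94, 0.83, 0.77, 0.58, 0.43, 0.15
R0 = Σ lx·mx = 0 + 0 + 0.94 + 0.83 + 0.77 + 0.58 + 0.43 + 0.15 = 3.7
Σ x·lx·mx = 13.98; T = 13.98/3.7 = 3.77838…
r ≈ ln(R0)/T = ln(3.7)/3.77838… = 0.34627… → 0.346

0.346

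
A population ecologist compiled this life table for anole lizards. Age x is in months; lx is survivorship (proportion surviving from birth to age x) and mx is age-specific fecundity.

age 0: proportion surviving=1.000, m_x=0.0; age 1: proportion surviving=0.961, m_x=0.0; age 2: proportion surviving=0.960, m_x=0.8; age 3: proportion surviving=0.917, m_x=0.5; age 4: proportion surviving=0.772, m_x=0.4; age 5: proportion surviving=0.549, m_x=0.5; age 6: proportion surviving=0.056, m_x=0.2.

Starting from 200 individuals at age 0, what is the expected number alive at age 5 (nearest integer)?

Expected survivors = N0 · l_5 = 200 × 0.549 = 109.8 → 110

110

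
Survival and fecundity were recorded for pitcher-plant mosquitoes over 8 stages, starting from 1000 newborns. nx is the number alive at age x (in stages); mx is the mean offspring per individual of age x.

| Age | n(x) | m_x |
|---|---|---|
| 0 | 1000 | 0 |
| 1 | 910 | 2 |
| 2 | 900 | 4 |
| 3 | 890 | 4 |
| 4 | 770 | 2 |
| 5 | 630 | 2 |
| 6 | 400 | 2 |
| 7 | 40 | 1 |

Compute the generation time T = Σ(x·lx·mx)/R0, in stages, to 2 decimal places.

2.95

lx = nx/n0 = nx/1000: 1, 0.91, 0.9, 0.89, 0.77, 0.63, 0.4, 0.04
lx·mx: 0, 1.82, 3.6, 3.56, 1.54, 1.26, 0.8, 0.04 → R0 = 12.62
x·lx·mx: 0, 1.82, 7.2, 10.68, 6.16, 6.3, 4.8, 0.28 → Σ = 37.24
T = 37.24 / 12.62 = 2.950872… → 2.95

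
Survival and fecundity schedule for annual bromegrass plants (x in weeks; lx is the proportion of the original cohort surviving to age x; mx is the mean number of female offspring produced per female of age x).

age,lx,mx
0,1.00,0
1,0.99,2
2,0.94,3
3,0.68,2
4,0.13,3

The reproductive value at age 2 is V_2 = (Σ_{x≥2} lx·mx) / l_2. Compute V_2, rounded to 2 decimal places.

lx·mx for x ≥ 2: 2.82, 1.36, 0.39 → sum = 4.57
V_2 = 4.57 / l_2 = 4.57 / 0.94 = 4.861702… → 4.86

4.86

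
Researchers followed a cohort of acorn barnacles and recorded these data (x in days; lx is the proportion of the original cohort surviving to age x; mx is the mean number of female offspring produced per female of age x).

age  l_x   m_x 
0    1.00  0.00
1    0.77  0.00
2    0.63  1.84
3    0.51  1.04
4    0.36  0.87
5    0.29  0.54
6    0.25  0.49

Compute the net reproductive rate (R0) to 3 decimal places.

lx·mx by age: 0, 0, 1.1592, 0.5304, 0.3132, 0.1566, 0.1225
R0 = Σ lx·mx = 2.2819 → 2.282

2.282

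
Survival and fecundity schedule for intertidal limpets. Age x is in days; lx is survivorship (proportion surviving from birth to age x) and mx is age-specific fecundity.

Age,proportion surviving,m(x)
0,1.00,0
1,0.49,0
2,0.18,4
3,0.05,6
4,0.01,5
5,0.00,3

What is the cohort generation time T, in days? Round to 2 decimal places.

2.37

lx·mx: 0, 0, 0.72, 0.3, 0.05, 0 → R0 = 1.07
x·lx·mx: 0, 0, 1.44, 0.9, 0.2, 0 → Σ = 2.54
T = 2.54 / 1.07 = 2.373832… → 2.37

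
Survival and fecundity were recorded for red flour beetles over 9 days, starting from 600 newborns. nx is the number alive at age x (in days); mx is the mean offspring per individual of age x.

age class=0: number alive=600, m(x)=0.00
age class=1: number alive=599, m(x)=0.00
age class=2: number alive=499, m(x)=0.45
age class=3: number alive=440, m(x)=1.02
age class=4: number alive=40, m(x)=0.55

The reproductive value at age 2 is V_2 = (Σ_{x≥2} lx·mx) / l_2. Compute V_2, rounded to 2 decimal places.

1.39

lx = nx/n0 = nx/600: 1, 0.99833…, 0.83167…, 0.73333…, 0.06667…
lx·mx for x ≥ 2: 0.37425…, 0.748…, 0.036667… → sum = 1.158917…
V_2 = 1.158917… / l_2 = 1.158917… / 0.831667… = 1.393487… → 1.39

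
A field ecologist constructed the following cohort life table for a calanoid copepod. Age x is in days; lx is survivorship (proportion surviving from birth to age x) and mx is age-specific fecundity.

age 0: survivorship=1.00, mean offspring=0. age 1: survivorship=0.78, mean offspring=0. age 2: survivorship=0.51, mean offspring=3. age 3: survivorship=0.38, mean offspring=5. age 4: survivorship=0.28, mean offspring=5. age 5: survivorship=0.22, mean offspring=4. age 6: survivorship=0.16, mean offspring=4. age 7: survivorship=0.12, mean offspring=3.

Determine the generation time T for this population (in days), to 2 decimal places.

lx·mx: 0, 0, 1.53, 1.9, 1.4, 0.88, 0.64, 0.36 → R0 = 6.71
x·lx·mx: 0, 0, 3.06, 5.7, 5.6, 4.4, 3.84, 2.52 → Σ = 25.12
T = 25.12 / 6.71 = 3.743666… → 3.74

3.74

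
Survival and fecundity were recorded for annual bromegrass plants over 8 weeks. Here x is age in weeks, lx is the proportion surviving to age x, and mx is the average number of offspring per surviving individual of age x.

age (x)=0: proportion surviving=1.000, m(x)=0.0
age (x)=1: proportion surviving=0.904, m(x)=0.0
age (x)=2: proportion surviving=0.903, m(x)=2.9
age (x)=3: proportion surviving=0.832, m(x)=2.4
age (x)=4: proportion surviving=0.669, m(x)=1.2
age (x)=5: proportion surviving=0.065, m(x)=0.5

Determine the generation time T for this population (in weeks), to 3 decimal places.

lx·mx: 0, 0, 2.6187, 1.9968, 0.8028, 0.0325 → R0 = 5.4508
x·lx·mx: 0, 0, 5.2374, 5.9904, 3.2112, 0.1625 → Σ = 14.6015
T = 14.6015 / 5.4508 = 2.678781… → 2.679

2.679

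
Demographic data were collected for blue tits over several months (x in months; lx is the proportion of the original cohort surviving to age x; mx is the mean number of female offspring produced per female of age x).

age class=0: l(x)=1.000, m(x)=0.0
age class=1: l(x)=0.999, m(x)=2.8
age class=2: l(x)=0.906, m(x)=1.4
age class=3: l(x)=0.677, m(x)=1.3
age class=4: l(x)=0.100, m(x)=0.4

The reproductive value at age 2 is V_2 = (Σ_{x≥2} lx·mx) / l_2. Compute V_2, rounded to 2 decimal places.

2.42

lx·mx for x ≥ 2: 1.2684, 0.8801, 0.04 → sum = 2.1885
V_2 = 2.1885 / l_2 = 2.1885 / 0.906 = 2.415563… → 2.42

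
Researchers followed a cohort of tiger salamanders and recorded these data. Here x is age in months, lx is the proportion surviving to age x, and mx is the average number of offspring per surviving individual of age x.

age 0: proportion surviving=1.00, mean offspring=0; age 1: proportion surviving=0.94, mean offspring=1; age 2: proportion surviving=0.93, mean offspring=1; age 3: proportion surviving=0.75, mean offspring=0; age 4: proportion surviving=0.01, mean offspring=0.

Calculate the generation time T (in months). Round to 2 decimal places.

1.50

lx·mx: 0, 0.94, 0.93, 0, 0 → R0 = 1.87
x·lx·mx: 0, 0.94, 1.86, 0, 0 → Σ = 2.8
T = 2.8 / 1.87 = 1.497326… → 1.50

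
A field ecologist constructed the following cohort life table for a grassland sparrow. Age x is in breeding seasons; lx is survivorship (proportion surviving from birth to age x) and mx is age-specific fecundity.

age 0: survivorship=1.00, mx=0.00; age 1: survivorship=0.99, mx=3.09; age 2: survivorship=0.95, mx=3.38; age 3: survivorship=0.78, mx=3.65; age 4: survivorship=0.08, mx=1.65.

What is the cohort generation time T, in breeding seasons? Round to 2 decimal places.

lx·mx: 0, 3.0591, 3.211, 2.847, 0.132 → R0 = 9.2491
x·lx·mx: 0, 3.0591, 6.422, 8.541, 0.528 → Σ = 18.5501
T = 18.5501 / 9.2491 = 2.005611… → 2.01

2.01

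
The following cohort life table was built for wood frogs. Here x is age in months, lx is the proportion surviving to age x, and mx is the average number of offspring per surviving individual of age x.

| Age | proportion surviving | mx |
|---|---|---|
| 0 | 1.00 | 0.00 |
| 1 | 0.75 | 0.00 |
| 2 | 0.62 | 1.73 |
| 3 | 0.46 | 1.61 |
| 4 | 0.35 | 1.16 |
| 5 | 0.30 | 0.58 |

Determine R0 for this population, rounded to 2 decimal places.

lx·mx by age: 0, 0, 1.0726, 0.7406, 0.406, 0.174
R0 = Σ lx·mx = 2.3932 → 2.39

2.39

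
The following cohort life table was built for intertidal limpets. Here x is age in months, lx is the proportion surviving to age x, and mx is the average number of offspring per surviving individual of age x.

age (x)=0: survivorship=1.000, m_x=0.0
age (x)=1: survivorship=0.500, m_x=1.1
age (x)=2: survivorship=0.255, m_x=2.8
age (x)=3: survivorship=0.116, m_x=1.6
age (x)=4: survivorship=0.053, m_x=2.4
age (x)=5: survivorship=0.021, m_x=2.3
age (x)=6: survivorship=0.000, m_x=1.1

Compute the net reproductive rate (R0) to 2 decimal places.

1.63

lx·mx by age: 0, 0.55, 0.714, 0.1856, 0.1272, 0.0483, 0
R0 = Σ lx·mx = 1.6251 → 1.63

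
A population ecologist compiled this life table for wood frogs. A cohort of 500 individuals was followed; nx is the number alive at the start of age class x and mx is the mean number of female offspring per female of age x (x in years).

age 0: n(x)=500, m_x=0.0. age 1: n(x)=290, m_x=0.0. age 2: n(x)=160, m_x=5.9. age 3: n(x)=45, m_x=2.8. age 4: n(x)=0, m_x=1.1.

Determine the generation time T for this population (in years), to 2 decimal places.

2.12

lx = nx/n0 = nx/500: 1, 0.58, 0.32, 0.09, 0
lx·mx: 0, 0, 1.888, 0.252, 0 → R0 = 2.14
x·lx·mx: 0, 0, 3.776, 0.756, 0 → Σ = 4.532
T = 4.532 / 2.14 = 2.117757… → 2.12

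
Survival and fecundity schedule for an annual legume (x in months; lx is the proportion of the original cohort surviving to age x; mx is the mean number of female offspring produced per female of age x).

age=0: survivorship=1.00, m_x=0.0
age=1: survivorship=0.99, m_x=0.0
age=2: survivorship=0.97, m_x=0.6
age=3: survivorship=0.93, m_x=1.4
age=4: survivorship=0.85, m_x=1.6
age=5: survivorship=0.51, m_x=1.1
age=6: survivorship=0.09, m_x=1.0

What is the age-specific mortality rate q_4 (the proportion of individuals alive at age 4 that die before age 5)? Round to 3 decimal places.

0.400

q_4 = (l_4 − l_5) / l_4 = (0.85 − 0.51) / 0.85
     = 0.34 / 0.85 = 0.4 → 0.400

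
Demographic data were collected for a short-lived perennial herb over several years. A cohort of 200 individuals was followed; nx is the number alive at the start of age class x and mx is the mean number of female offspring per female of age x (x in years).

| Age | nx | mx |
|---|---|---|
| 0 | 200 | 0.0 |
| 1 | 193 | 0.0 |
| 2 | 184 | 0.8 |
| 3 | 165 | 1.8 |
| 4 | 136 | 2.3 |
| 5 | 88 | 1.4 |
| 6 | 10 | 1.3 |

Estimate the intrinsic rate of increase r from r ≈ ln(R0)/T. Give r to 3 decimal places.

0.427

lx = nx/n0 = nx/200: 1, 0.965, 0.92, 0.825, 0.68, 0.44, 0.05
R0 = Σ lx·mx = 0 + 0 + 0.736 + 1.485 + 1.564 + 0.616 + 0.065 = 4.466
Σ x·lx·mx = 15.653; T = 15.653/4.466 = 3.50493…
r ≈ ln(R0)/T = ln(4.466)/3.50493… = 0.42697… → 0.427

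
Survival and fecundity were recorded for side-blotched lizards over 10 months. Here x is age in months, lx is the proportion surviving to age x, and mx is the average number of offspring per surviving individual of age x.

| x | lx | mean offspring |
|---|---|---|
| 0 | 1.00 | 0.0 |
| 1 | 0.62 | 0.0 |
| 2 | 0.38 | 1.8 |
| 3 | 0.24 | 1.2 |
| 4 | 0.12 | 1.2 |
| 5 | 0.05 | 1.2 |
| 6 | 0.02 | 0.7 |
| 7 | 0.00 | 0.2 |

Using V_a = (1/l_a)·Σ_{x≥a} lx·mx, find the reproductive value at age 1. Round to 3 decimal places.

lx·mx for x ≥ 1: 0, 0.684, 0.288, 0.144, 0.06, 0.014, 0 → sum = 1.19
V_1 = 1.19 / l_1 = 1.19 / 0.62 = 1.919355… → 1.919

1.919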